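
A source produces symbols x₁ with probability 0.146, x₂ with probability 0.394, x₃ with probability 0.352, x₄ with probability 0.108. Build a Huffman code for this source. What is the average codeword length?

Repeatedly combine the two least-probable nodes; the expected code length is the sum of the merged weights.
merge 27/250 + 73/500 → 127/500
merge 127/500 + 44/125 → 303/500
merge 197/500 + 303/500 → 1
L = 127/500 + 303/500 + 1 = 93/50 = 1.86 bits/symbol.

1.86 bits/symbol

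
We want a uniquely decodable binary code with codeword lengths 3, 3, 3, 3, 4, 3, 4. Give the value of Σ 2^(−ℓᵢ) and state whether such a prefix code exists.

0.75; yes

With common denominator 2^4 = 16: Σ 2^(−ℓᵢ) = 2/16 + 2/16 + 2/16 + 2/16 + 1/16 + 2/16 + 1/16 = 12/16 = 0.75.
Kraft's inequality requires Σ ≤ 1; here Σ = 0.75 ≤ 1, so such a prefix code exists.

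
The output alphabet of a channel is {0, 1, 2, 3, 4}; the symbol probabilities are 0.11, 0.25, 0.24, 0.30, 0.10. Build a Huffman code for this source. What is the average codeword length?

Repeatedly combine the two least-probable nodes; the expected code length is the sum of the merged weights.
merge 1/10 + 11/100 → 21/100
merge 21/100 + 6/25 → 9/20
merge 1/4 + 3/10 → 11/20
merge 9/20 + 11/20 → 1
L = 21/100 + 9/20 + 11/20 + 1 = 221/100 = 2.21 bits/symbol.

2.21 bits/symbol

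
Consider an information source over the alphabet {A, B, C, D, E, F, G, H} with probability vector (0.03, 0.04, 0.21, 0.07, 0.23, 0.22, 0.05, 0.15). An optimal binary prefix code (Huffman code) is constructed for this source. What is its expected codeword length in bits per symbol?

Repeatedly combine the two least-probable nodes; the expected code length is the sum of the merged weights.
merge 3/100 + 1/25 → 7/100
merge 1/20 + 7/100 → 3/25
merge 7/100 + 3/25 → 19/100
merge 3/20 + 19/100 → 17/50
merge 21/100 + 11/50 → 43/100
merge 23/100 + 17/50 → 57/100
merge 43/100 + 57/100 → 1
L = 7/100 + 3/25 + 19/100 + 17/50 + 43/100 + 57/100 + 1 = 68/25 = 2.72 bits/symbol.

2.72 bits/symbol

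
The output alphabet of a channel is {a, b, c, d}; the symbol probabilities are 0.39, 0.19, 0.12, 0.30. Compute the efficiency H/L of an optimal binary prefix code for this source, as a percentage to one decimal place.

97.6%

Entropy H = −Σ p log₂ p ≈ 1.8732 bits.
Huffman merges: 3/25+19/100→31/100; 3/10+31/100→61/100; 39/100+61/100→1. L = 48/25 ≈ 1.9200.
Efficiency = H/L = 1.8732/1.9200 = 97.6%.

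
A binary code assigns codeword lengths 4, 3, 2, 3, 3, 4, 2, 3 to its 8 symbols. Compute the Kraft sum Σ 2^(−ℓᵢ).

With common denominator 2^4 = 16: Σ 2^(−ℓᵢ) = 1/16 + 2/16 + 4/16 + 2/16 + 2/16 + 1/16 + 4/16 + 2/16 = 18/16 = 1.125.

1.125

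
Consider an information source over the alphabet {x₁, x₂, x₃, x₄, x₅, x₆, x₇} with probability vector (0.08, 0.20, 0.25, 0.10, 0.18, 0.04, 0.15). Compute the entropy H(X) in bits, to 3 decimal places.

2.630 bits

H = −Σ pᵢ log₂ pᵢ.
−0.08·log₂(0.08) = 0.2915
−0.20·log₂(0.20) = 0.4644
−0.25·log₂(0.25) = 0.5000
−0.10·log₂(0.10) = 0.3322
−0.18·log₂(0.18) = 0.4453
−0.04·log₂(0.04) = 0.1858
−0.15·log₂(0.15) = 0.4105
Sum ≈ 2.6297 → 2.630 bits.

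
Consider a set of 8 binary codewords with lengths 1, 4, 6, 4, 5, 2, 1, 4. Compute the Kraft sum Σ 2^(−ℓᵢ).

With common denominator 2^6 = 64: Σ 2^(−ℓᵢ) = 32/64 + 4/64 + 1/64 + 4/64 + 2/64 + 16/64 + 32/64 + 4/64 = 95/64 = 1.484375.

1.484375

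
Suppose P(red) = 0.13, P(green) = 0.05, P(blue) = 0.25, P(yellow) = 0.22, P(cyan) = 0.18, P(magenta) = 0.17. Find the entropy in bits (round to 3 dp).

2.459 bits

H = −Σ pᵢ log₂ pᵢ.
−0.13·log₂(0.13) = 0.3826
−0.05·log₂(0.05) = 0.2161
−0.25·log₂(0.25) = 0.5000
−0.22·log₂(0.22) = 0.4806
−0.18·log₂(0.18) = 0.4453
−0.17·log₂(0.17) = 0.4346
Sum ≈ 2.4592 → 2.459 bits.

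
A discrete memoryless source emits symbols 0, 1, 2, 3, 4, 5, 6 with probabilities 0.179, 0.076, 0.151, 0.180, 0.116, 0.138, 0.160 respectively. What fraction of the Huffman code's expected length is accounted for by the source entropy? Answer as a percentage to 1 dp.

97.9%

Entropy H = −Σ p log₂ p ≈ 2.7618 bits.
Huffman merges: 19/250+29/250→24/125; 69/500+151/1000→289/1000; 4/25+179/1000→339/1000; 9/50+24/125→93/250; 289/1000+339/1000→157/250; 93/250+157/250→1. L = 141/50 ≈ 2.8200.
Efficiency = H/L = 2.7618/2.8200 = 97.9%.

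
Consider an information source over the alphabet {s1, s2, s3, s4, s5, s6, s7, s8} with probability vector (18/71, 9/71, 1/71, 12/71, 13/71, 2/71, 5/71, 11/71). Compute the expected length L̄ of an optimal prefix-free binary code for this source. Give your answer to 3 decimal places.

Repeatedly combine the two least-probable nodes; the expected code length is the sum of the merged weights.
merge 1/71 + 2/71 → 3/71
merge 3/71 + 5/71 → 8/71
merge 8/71 + 9/71 → 17/71
merge 11/71 + 12/71 → 23/71
merge 13/71 + 17/71 → 30/71
merge 18/71 + 23/71 → 41/71
merge 30/71 + 41/71 → 1
L = 3/71 + 8/71 + 17/71 + 23/71 + 30/71 + 41/71 + 1 = 193/71 ≈ 2.718 bits/symbol.

2.718 bits/symbol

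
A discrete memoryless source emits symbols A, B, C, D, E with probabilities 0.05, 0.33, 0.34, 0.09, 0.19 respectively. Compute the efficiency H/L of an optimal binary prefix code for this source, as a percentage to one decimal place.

Entropy H = −Σ p log₂ p ≈ 2.0410 bits.
Huffman merges: 1/20+9/100→7/50; 7/50+19/100→33/100; 33/100+33/100→33/50; 17/50+33/50→1. L = 213/100 ≈ 2.1300.
Efficiency = H/L = 2.0410/2.1300 = 95.8%.

95.8%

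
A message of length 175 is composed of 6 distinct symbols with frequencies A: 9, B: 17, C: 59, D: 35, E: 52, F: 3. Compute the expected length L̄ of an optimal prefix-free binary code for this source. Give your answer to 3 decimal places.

2.234 bits/symbol

Probabilities are the counts divided by 175.
Repeatedly combine the two least-probable nodes; the expected code length is the sum of the merged weights.
merge 3/175 + 9/175 → 12/175
merge 12/175 + 17/175 → 29/175
merge 29/175 + 1/5 → 64/175
merge 52/175 + 59/175 → 111/175
merge 64/175 + 111/175 → 1
L = 12/175 + 29/175 + 64/175 + 111/175 + 1 = 391/175 ≈ 2.234 bits/symbol.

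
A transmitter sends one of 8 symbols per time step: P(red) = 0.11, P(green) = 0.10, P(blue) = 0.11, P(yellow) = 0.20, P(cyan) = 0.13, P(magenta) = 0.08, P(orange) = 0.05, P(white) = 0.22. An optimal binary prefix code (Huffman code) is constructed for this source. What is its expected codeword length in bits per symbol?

Repeatedly combine the two least-probable nodes; the expected code length is the sum of the merged weights.
merge 1/20 + 2/25 → 13/100
merge 1/10 + 11/100 → 21/100
merge 11/100 + 13/100 → 6/25
merge 13/100 + 1/5 → 33/100
merge 21/100 + 11/50 → 43/100
merge 6/25 + 33/100 → 57/100
merge 43/100 + 57/100 → 1
L = 13/100 + 21/100 + 6/25 + 33/100 + 43/100 + 57/100 + 1 = 291/100 = 2.91 bits/symbol.

2.91 bits/symbol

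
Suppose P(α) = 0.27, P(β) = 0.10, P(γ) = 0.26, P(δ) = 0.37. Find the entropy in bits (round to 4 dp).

H = −Σ pᵢ log₂ pᵢ.
−0.27·log₂(0.27) = 0.5100
−0.10·log₂(0.10) = 0.3322
−0.26·log₂(0.26) = 0.5053
−0.37·log₂(0.37) = 0.5307
Sum ≈ 1.8782 → 1.8782 bits.

1.8782 bits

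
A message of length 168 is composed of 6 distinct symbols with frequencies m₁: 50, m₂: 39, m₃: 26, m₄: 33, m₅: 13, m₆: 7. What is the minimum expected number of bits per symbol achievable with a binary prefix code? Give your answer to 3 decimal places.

Probabilities are the counts divided by 168.
Repeatedly combine the two least-probable nodes; the expected code length is the sum of the merged weights.
merge 1/24 + 13/168 → 5/42
merge 5/42 + 13/84 → 23/84
merge 11/56 + 13/56 → 3/7
merge 23/84 + 25/84 → 4/7
merge 3/7 + 4/7 → 1
L = 5/42 + 23/84 + 3/7 + 4/7 + 1 = 67/28 ≈ 2.393 bits/symbol.

2.393 bits/symbol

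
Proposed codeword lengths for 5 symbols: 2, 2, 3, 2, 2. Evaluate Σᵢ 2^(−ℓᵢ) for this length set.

1.125

With common denominator 2^3 = 8: Σ 2^(−ℓᵢ) = 2/8 + 2/8 + 1/8 + 2/8 + 2/8 = 9/8 = 1.125.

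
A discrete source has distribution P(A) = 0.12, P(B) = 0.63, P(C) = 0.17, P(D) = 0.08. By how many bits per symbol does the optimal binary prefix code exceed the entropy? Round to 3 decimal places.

Entropy H = −Σ p log₂ p ≈ 1.5131 bits.
Huffman merges: 2/25+3/25→1/5; 17/100+1/5→37/100; 37/100+63/100→1. L = 157/100 ≈ 1.5700.
L − H = 1.5700 − 1.5131 = 0.057 bits.

0.057 bits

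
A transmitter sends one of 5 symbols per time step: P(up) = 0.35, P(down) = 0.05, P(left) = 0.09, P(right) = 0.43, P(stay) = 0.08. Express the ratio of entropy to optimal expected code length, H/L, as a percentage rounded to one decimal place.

97.6%

Entropy H = −Σ p log₂ p ≈ 1.8739 bits.
Huffman merges: 1/20+2/25→13/100; 9/100+13/100→11/50; 11/50+7/20→57/100; 43/100+57/100→1. L = 48/25 ≈ 1.9200.
Efficiency = H/L = 1.8739/1.9200 = 97.6%.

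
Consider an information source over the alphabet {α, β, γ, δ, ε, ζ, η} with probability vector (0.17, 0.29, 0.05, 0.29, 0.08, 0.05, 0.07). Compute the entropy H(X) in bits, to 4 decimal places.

H = −Σ pᵢ log₂ pᵢ.
−0.17·log₂(0.17) = 0.4346
−0.29·log₂(0.29) = 0.5179
−0.05·log₂(0.05) = 0.2161
−0.29·log₂(0.29) = 0.5179
−0.08·log₂(0.08) = 0.2915
−0.05·log₂(0.05) = 0.2161
−0.07·log₂(0.07) = 0.2686
Sum ≈ 2.4627 → 2.4627 bits.

2.4627 bits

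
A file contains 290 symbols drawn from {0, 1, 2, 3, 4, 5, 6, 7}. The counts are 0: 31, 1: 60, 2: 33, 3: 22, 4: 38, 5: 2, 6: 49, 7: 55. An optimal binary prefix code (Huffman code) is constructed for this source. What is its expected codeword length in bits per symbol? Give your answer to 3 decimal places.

Probabilities are the counts divided by 290.
Repeatedly combine the two least-probable nodes; the expected code length is the sum of the merged weights.
merge 1/145 + 11/145 → 12/145
merge 12/145 + 31/290 → 11/58
merge 33/290 + 19/145 → 71/290
merge 49/290 + 11/58 → 52/145
merge 11/58 + 6/29 → 23/58
merge 71/290 + 52/145 → 35/58
merge 23/58 + 35/58 → 1
L = 12/145 + 11/58 + 71/290 + 52/145 + 23/58 + 35/58 + 1 = 417/145 ≈ 2.876 bits/symbol.

2.876 bits/symbol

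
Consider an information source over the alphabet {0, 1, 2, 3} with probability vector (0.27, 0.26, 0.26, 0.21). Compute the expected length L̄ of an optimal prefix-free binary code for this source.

2 bits/symbol

Repeatedly combine the two least-probable nodes; the expected code length is the sum of the merged weights.
merge 21/100 + 13/50 → 47/100
merge 13/50 + 27/100 → 53/100
merge 47/100 + 53/100 → 1
L = 47/100 + 53/100 + 1 = 2 bits/symbol.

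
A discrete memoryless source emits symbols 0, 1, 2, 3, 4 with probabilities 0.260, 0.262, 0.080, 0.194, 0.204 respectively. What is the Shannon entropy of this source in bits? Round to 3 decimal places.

H = −Σ pᵢ log₂ pᵢ.
−0.260·log₂(0.260) = 0.5053
−0.262·log₂(0.262) = 0.5063
−0.080·log₂(0.080) = 0.2915
−0.194·log₂(0.194) = 0.4590
−0.204·log₂(0.204) = 0.4678
Sum ≈ 2.2299 → 2.230 bits.

2.230 bits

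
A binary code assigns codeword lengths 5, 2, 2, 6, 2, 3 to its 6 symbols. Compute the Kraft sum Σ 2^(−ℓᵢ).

0.921875

With common denominator 2^6 = 64: Σ 2^(−ℓᵢ) = 2/64 + 16/64 + 16/64 + 1/64 + 16/64 + 8/64 = 59/64 = 0.921875.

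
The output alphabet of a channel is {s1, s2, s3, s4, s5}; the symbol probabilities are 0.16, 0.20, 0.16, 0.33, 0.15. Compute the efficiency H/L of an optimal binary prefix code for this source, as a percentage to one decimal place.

Entropy H = −Σ p log₂ p ≈ 2.2488 bits.
Huffman merges: 3/20+4/25→31/100; 4/25+1/5→9/25; 31/100+33/100→16/25; 9/25+16/25→1. L = 231/100 ≈ 2.3100.
Efficiency = H/L = 2.2488/2.3100 = 97.4%.

97.4%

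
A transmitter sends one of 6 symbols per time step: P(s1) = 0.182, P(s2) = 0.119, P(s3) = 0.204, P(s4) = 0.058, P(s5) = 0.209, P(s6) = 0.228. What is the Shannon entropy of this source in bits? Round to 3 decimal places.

2.477 bits

H = −Σ pᵢ log₂ pᵢ.
−0.182·log₂(0.182) = 0.4474
−0.119·log₂(0.119) = 0.3654
−0.204·log₂(0.204) = 0.4678
−0.058·log₂(0.058) = 0.2383
−0.209·log₂(0.209) = 0.4720
−0.228·log₂(0.228) = 0.4863
Sum ≈ 2.4772 → 2.477 bits.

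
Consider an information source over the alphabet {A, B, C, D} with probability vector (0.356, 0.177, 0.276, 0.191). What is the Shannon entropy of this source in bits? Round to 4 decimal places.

H = −Σ pᵢ log₂ pᵢ.
−0.356·log₂(0.356) = 0.5305
−0.177·log₂(0.177) = 0.4422
−0.276·log₂(0.276) = 0.5126
−0.191·log₂(0.191) = 0.4562
Sum ≈ 1.9414 → 1.9414 bits.

1.9414 bits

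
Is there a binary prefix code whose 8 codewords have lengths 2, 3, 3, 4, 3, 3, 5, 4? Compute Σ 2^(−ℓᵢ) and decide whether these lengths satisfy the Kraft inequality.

0.90625; yes

With common denominator 2^5 = 32: Σ 2^(−ℓᵢ) = 8/32 + 4/32 + 4/32 + 2/32 + 4/32 + 4/32 + 1/32 + 2/32 = 29/32 = 0.90625.
Kraft's inequality requires Σ ≤ 1; here Σ = 0.90625 ≤ 1, so such a prefix code exists.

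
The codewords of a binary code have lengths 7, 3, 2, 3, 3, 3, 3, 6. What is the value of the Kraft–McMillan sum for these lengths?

0.8984375

With common denominator 2^7 = 128: Σ 2^(−ℓᵢ) = 1/128 + 16/128 + 32/128 + 16/128 + 16/128 + 16/128 + 16/128 + 2/128 = 115/128 = 0.8984375.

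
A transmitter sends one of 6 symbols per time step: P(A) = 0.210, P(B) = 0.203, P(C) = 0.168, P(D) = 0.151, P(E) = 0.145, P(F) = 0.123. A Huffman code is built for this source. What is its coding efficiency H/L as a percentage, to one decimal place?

98.9%

Entropy H = −Σ p log₂ p ≈ 2.5598 bits.
Huffman merges: 123/1000+29/200→67/250; 151/1000+21/125→319/1000; 203/1000+21/100→413/1000; 67/250+319/1000→587/1000; 413/1000+587/1000→1. L = 2587/1000 ≈ 2.5870.
Efficiency = H/L = 2.5598/2.5870 = 98.9%.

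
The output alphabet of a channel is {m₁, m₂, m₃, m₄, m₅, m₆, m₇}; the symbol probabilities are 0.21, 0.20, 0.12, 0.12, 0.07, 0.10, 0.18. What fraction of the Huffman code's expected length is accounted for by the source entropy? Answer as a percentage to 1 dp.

98.5%

Entropy H = −Σ p log₂ p ≈ 2.7174 bits.
Huffman merges: 7/100+1/10→17/100; 3/25+3/25→6/25; 17/100+9/50→7/20; 1/5+21/100→41/100; 6/25+7/20→59/100; 41/100+59/100→1. L = 69/25 ≈ 2.7600.
Efficiency = H/L = 2.7174/2.7600 = 98.5%.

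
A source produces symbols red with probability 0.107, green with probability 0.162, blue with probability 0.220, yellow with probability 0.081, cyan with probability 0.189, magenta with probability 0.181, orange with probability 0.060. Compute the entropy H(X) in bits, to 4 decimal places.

H = −Σ pᵢ log₂ pᵢ.
−0.107·log₂(0.107) = 0.3450
−0.162·log₂(0.162) = 0.4254
−0.220·log₂(0.220) = 0.4806
−0.081·log₂(0.081) = 0.2937
−0.189·log₂(0.189) = 0.4543
−0.181·log₂(0.181) = 0.4463
−0.060·log₂(0.060) = 0.2435
Sum ≈ 2.6888 → 2.6888 bits.

2.6888 bits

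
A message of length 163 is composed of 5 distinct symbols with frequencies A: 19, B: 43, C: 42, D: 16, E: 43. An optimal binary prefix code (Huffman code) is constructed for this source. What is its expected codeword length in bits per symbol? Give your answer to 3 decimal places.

2.215 bits/symbol

Probabilities are the counts divided by 163.
Repeatedly combine the two least-probable nodes; the expected code length is the sum of the merged weights.
merge 16/163 + 19/163 → 35/163
merge 35/163 + 42/163 → 77/163
merge 43/163 + 43/163 → 86/163
merge 77/163 + 86/163 → 1
L = 35/163 + 77/163 + 86/163 + 1 = 361/163 ≈ 2.215 bits/symbol.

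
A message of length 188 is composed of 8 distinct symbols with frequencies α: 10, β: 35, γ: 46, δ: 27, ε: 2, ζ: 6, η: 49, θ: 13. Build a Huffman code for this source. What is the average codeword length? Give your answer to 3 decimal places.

2.612 bits/symbol

Probabilities are the counts divided by 188.
Repeatedly combine the two least-probable nodes; the expected code length is the sum of the merged weights.
merge 1/94 + 3/94 → 2/47
merge 2/47 + 5/94 → 9/94
merge 13/188 + 9/94 → 31/188
merge 27/188 + 31/188 → 29/94
merge 35/188 + 23/94 → 81/188
merge 49/188 + 29/94 → 107/188
merge 81/188 + 107/188 → 1
L = 2/47 + 9/94 + 31/188 + 29/94 + 81/188 + 107/188 + 1 = 491/188 ≈ 2.612 bits/symbol.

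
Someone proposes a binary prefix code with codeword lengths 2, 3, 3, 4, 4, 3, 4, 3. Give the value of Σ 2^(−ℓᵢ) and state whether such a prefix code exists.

0.9375; yes

With common denominator 2^4 = 16: Σ 2^(−ℓᵢ) = 4/16 + 2/16 + 2/16 + 1/16 + 1/16 + 2/16 + 1/16 + 2/16 = 15/16 = 0.9375.
Kraft's inequality requires Σ ≤ 1; here Σ = 0.9375 ≤ 1, so such a prefix code exists.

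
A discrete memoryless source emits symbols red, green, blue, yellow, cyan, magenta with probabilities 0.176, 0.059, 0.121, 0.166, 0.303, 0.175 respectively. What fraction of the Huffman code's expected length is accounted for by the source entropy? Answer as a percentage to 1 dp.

96.9%

Entropy H = −Σ p log₂ p ≈ 2.4428 bits.
Huffman merges: 59/1000+121/1000→9/50; 83/500+7/40→341/1000; 22/125+9/50→89/250; 303/1000+341/1000→161/250; 89/250+161/250→1. L = 2521/1000 ≈ 2.5210.
Efficiency = H/L = 2.4428/2.5210 = 96.9%.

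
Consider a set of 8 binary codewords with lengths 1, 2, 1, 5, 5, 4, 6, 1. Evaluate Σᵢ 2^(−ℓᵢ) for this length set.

1.890625

With common denominator 2^6 = 64: Σ 2^(−ℓᵢ) = 32/64 + 16/64 + 32/64 + 2/64 + 2/64 + 4/64 + 1/64 + 32/64 = 121/64 = 1.890625.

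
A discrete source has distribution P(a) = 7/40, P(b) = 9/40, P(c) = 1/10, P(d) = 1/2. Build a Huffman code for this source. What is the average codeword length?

Repeatedly combine the two least-probable nodes; the expected code length is the sum of the merged weights.
merge 1/10 + 7/40 → 11/40
merge 9/40 + 11/40 → 1/2
merge 1/2 + 1/2 → 1
L = 11/40 + 1/2 + 1 = 71/40 = 1.775 bits/symbol.

1.775 bits/symbol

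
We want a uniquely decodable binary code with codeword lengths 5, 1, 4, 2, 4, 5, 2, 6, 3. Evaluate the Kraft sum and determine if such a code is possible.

1.328125; no

With common denominator 2^6 = 64: Σ 2^(−ℓᵢ) = 2/64 + 32/64 + 4/64 + 16/64 + 4/64 + 2/64 + 16/64 + 1/64 + 8/64 = 85/64 = 1.328125.
Kraft's inequality requires Σ ≤ 1; here Σ = 1.328125 > 1, so no such prefix code exists.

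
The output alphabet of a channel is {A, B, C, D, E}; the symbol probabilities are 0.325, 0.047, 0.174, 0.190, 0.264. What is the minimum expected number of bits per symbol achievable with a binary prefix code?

2.221 bits/symbol

Repeatedly combine the two least-probable nodes; the expected code length is the sum of the merged weights.
merge 47/1000 + 87/500 → 221/1000
merge 19/100 + 221/1000 → 411/1000
merge 33/125 + 13/40 → 589/1000
merge 411/1000 + 589/1000 → 1
L = 221/1000 + 411/1000 + 589/1000 + 1 = 2221/1000 = 2.221 bits/symbol.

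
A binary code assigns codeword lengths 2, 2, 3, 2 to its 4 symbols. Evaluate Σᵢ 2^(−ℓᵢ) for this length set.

0.875

With common denominator 2^3 = 8: Σ 2^(−ℓᵢ) = 2/8 + 2/8 + 1/8 + 2/8 = 7/8 = 0.875.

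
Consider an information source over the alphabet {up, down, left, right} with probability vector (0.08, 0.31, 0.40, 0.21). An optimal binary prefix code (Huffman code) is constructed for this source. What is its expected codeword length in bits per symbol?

Repeatedly combine the two least-probable nodes; the expected code length is the sum of the merged weights.
merge 2/25 + 21/100 → 29/100
merge 29/100 + 31/100 → 3/5
merge 2/5 + 3/5 → 1
L = 29/100 + 3/5 + 1 = 189/100 = 1.89 bits/symbol.

1.89 bits/symbol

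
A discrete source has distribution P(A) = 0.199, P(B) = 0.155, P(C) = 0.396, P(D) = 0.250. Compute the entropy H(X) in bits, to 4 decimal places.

1.9096 bits

H = −Σ pᵢ log₂ pᵢ.
−0.199·log₂(0.199) = 0.4635
−0.155·log₂(0.155) = 0.4169
−0.396·log₂(0.396) = 0.5292
−0.250·log₂(0.250) = 0.5000
Sum ≈ 1.9096 → 1.9096 bits.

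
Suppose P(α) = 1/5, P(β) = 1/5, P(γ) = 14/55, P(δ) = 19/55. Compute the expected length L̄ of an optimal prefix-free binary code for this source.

2 bits/symbol

Repeatedly combine the two least-probable nodes; the expected code length is the sum of the merged weights.
merge 1/5 + 1/5 → 2/5
merge 14/55 + 19/55 → 3/5
merge 2/5 + 3/5 → 1
L = 2/5 + 3/5 + 1 = 2 bits/symbol.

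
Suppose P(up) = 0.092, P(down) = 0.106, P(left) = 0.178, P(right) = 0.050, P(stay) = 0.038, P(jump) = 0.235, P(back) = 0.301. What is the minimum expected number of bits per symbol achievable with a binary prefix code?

2.552 bits/symbol

Repeatedly combine the two least-probable nodes; the expected code length is the sum of the merged weights.
merge 19/500 + 1/20 → 11/125
merge 11/125 + 23/250 → 9/50
merge 53/500 + 89/500 → 71/250
merge 9/50 + 47/200 → 83/200
merge 71/250 + 301/1000 → 117/200
merge 83/200 + 117/200 → 1
L = 11/125 + 9/50 + 71/250 + 83/200 + 117/200 + 1 = 319/125 = 2.552 bits/symbol.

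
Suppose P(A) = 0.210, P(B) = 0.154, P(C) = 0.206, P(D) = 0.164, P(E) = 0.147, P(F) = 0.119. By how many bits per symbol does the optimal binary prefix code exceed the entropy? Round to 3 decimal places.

Entropy H = −Σ p log₂ p ≈ 2.5578 bits.
Huffman merges: 119/1000+147/1000→133/500; 77/500+41/250→159/500; 103/500+21/100→52/125; 133/500+159/500→73/125; 52/125+73/125→1. L = 323/125 ≈ 2.5840.
L − H = 2.5840 − 2.5578 = 0.026 bits.

0.026 bits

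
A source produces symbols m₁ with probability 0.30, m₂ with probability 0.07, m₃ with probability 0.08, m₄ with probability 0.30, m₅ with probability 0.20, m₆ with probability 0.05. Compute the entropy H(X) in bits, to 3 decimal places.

H = −Σ pᵢ log₂ pᵢ.
−0.30·log₂(0.30) = 0.5211
−0.07·log₂(0.07) = 0.2686
−0.08·log₂(0.08) = 0.2915
−0.30·log₂(0.30) = 0.5211
−0.20·log₂(0.20) = 0.4644
−0.05·log₂(0.05) = 0.2161
Sum ≈ 2.2827 → 2.283 bits.

2.283 bits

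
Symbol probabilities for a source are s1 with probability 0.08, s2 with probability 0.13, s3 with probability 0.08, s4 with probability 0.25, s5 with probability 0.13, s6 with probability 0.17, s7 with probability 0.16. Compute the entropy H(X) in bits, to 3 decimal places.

H = −Σ pᵢ log₂ pᵢ.
−0.08·log₂(0.08) = 0.2915
−0.13·log₂(0.13) = 0.3826
−0.08·log₂(0.08) = 0.2915
−0.25·log₂(0.25) = 0.5000
−0.13·log₂(0.13) = 0.3826
−0.17·log₂(0.17) = 0.4346
−0.16·log₂(0.16) = 0.4230
Sum ≈ 2.7059 → 2.706 bits.

2.706 bits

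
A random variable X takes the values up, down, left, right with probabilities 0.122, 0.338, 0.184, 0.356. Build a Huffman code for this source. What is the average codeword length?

1.95 bits/symbol

Repeatedly combine the two least-probable nodes; the expected code length is the sum of the merged weights.
merge 61/500 + 23/125 → 153/500
merge 153/500 + 169/500 → 161/250
merge 89/250 + 161/250 → 1
L = 153/500 + 161/250 + 1 = 39/20 = 1.95 bits/symbol.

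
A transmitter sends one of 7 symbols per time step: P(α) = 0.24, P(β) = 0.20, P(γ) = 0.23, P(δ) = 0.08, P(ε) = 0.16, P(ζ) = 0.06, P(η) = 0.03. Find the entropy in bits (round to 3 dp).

2.556 bits

H = −Σ pᵢ log₂ pᵢ.
−0.24·log₂(0.24) = 0.4941
−0.20·log₂(0.20) = 0.4644
−0.23·log₂(0.23) = 0.4877
−0.08·log₂(0.08) = 0.2915
−0.16·log₂(0.16) = 0.4230
−0.06·log₂(0.06) = 0.2435
−0.03·log₂(0.03) = 0.1518
Sum ≈ 2.5560 → 2.556 bits.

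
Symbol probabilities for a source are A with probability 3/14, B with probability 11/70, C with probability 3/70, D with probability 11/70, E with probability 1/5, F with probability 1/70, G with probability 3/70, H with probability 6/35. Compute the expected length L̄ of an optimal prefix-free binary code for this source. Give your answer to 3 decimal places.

Repeatedly combine the two least-probable nodes; the expected code length is the sum of the merged weights.
merge 1/70 + 3/70 → 2/35
merge 3/70 + 2/35 → 1/10
merge 1/10 + 11/70 → 9/35
merge 11/70 + 6/35 → 23/70
merge 1/5 + 3/14 → 29/70
merge 9/35 + 23/70 → 41/70
merge 29/70 + 41/70 → 1
L = 2/35 + 1/10 + 9/35 + 23/70 + 29/70 + 41/70 + 1 = 96/35 ≈ 2.743 bits/symbol.

2.743 bits/symbol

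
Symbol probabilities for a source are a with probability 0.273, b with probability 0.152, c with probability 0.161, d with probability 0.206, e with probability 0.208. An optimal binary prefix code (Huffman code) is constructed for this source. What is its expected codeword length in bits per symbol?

Repeatedly combine the two least-probable nodes; the expected code length is the sum of the merged weights.
merge 19/125 + 161/1000 → 313/1000
merge 103/500 + 26/125 → 207/500
merge 273/1000 + 313/1000 → 293/500
merge 207/500 + 293/500 → 1
L = 313/1000 + 207/500 + 293/500 + 1 = 2313/1000 = 2.313 bits/symbol.

2.313 bits/symbol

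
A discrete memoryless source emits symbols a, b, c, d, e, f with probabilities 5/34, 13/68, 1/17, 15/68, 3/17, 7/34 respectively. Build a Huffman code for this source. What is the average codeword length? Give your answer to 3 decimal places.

2.574 bits/symbol

Repeatedly combine the two least-probable nodes; the expected code length is the sum of the merged weights.
merge 1/17 + 5/34 → 7/34
merge 3/17 + 13/68 → 25/68
merge 7/34 + 7/34 → 7/17
merge 15/68 + 25/68 → 10/17
merge 7/17 + 10/17 → 1
L = 7/34 + 25/68 + 7/17 + 10/17 + 1 = 175/68 ≈ 2.574 bits/symbol.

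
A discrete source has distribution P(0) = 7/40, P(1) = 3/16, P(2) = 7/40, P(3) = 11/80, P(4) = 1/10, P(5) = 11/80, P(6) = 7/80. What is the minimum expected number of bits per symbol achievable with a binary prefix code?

2.8125 bits/symbol

Repeatedly combine the two least-probable nodes; the expected code length is the sum of the merged weights.
merge 7/80 + 1/10 → 3/16
merge 11/80 + 11/80 → 11/40
merge 7/40 + 7/40 → 7/20
merge 3/16 + 3/16 → 3/8
merge 11/40 + 7/20 → 5/8
merge 3/8 + 5/8 → 1
L = 3/16 + 11/40 + 7/20 + 3/8 + 5/8 + 1 = 45/16 = 2.8125 bits/symbol.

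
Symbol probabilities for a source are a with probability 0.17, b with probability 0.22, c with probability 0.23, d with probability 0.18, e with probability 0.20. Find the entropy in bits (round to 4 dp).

H = −Σ pᵢ log₂ pᵢ.
−0.17·log₂(0.17) = 0.4346
−0.22·log₂(0.22) = 0.4806
−0.23·log₂(0.23) = 0.4877
−0.18·log₂(0.18) = 0.4453
−0.20·log₂(0.20) = 0.4644
Sum ≈ 2.3125 → 2.3125 bits.

2.3125 bits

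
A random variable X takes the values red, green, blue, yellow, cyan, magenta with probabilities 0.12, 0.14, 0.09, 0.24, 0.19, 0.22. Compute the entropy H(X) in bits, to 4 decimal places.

H = −Σ pᵢ log₂ pᵢ.
−0.12·log₂(0.12) = 0.3671
−0.14·log₂(0.14) = 0.3971
−0.09·log₂(0.09) = 0.3127
−0.24·log₂(0.24) = 0.4941
−0.19·log₂(0.19) = 0.4552
−0.22·log₂(0.22) = 0.4806
Sum ≈ 2.5068 → 2.5068 bits.

2.5068 bits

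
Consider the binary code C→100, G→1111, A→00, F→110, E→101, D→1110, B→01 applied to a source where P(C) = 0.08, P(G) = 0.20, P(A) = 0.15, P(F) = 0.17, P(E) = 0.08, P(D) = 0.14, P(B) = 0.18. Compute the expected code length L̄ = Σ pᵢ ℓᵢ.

L̄ = Σ pᵢ·ℓᵢ = 0.08·3 + 0.20·4 + 0.15·2 + 0.17·3 + 0.08·3 + 0.14·4 + 0.18·2 = 3.01 bits/symbol.

3.01 bits/symbol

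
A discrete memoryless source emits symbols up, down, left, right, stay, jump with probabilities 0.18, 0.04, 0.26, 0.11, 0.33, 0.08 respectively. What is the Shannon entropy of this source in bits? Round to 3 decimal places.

H = −Σ pᵢ log₂ pᵢ.
−0.18·log₂(0.18) = 0.4453
−0.04·log₂(0.04) = 0.1858
−0.26·log₂(0.26) = 0.5053
−0.11·log₂(0.11) = 0.3503
−0.33·log₂(0.33) = 0.5278
−0.08·log₂(0.08) = 0.2915
Sum ≈ 2.3060 → 2.306 bits.

2.306 bits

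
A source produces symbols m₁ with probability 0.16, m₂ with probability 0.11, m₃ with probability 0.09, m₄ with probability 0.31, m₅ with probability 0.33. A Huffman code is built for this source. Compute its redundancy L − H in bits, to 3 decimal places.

0.062 bits

Entropy H = −Σ p log₂ p ≈ 2.1376 bits.
Huffman merges: 9/100+11/100→1/5; 4/25+1/5→9/25; 31/100+33/100→16/25; 9/25+16/25→1. L = 11/5 ≈ 2.2000.
L − H = 2.2000 − 2.1376 = 0.062 bits.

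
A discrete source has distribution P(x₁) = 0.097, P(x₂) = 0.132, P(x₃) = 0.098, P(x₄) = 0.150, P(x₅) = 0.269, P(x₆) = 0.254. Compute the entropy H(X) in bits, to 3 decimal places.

2.463 bits

H = −Σ pᵢ log₂ pᵢ.
−0.097·log₂(0.097) = 0.3265
−0.132·log₂(0.132) = 0.3856
−0.098·log₂(0.098) = 0.3284
−0.150·log₂(0.150) = 0.4105
−0.269·log₂(0.269) = 0.5096
−0.254·log₂(0.254) = 0.5022
Sum ≈ 2.4628 → 2.463 bits.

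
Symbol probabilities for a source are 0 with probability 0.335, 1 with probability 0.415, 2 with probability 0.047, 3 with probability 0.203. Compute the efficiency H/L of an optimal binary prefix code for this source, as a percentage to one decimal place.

94.2%

Entropy H = −Σ p log₂ p ≈ 1.7294 bits.
Huffman merges: 47/1000+203/1000→1/4; 1/4+67/200→117/200; 83/200+117/200→1. L = 367/200 ≈ 1.8350.
Efficiency = H/L = 1.7294/1.8350 = 94.2%.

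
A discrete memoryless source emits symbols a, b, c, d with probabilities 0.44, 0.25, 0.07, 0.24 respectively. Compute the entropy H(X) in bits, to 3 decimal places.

H = −Σ pᵢ log₂ pᵢ.
−0.44·log₂(0.44) = 0.5211
−0.25·log₂(0.25) = 0.5000
−0.07·log₂(0.07) = 0.2686
−0.24·log₂(0.24) = 0.4941
Sum ≈ 1.7838 → 1.784 bits.

1.784 bits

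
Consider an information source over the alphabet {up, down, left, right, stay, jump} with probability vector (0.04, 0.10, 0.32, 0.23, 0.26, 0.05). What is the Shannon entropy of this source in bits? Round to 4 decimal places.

2.2530 bits

H = −Σ pᵢ log₂ pᵢ.
−0.04·log₂(0.04) = 0.1858
−0.10·log₂(0.10) = 0.3322
−0.32·log₂(0.32) = 0.5260
−0.23·log₂(0.23) = 0.4877
−0.26·log₂(0.26) = 0.5053
−0.05·log₂(0.05) = 0.2161
Sum ≈ 2.2530 → 2.2530 bits.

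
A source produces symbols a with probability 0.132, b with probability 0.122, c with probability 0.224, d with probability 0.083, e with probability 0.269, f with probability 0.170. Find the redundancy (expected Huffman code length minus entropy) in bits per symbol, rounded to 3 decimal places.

0.025 bits

Entropy H = −Σ p log₂ p ≈ 2.4816 bits.
Huffman merges: 83/1000+61/500→41/200; 33/250+17/100→151/500; 41/200+28/125→429/1000; 269/1000+151/500→571/1000; 429/1000+571/1000→1. L = 2507/1000 ≈ 2.5070.
L − H = 2.5070 − 2.4816 = 0.025 bits.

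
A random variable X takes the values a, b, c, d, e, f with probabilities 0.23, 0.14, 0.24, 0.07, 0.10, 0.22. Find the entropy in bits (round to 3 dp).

H = −Σ pᵢ log₂ pᵢ.
−0.23·log₂(0.23) = 0.4877
−0.14·log₂(0.14) = 0.3971
−0.24·log₂(0.24) = 0.4941
−0.07·log₂(0.07) = 0.2686
−0.10·log₂(0.10) = 0.3322
−0.22·log₂(0.22) = 0.4806
Sum ≈ 2.4602 → 2.460 bits.

2.460 bits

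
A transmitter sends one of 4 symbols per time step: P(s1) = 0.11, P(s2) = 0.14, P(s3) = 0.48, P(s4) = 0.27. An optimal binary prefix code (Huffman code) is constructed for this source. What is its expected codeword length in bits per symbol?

Repeatedly combine the two least-probable nodes; the expected code length is the sum of the merged weights.
merge 11/100 + 7/50 → 1/4
merge 1/4 + 27/100 → 13/25
merge 12/25 + 13/25 → 1
L = 1/4 + 13/25 + 1 = 177/100 = 1.77 bits/symbol.

1.77 bits/symbol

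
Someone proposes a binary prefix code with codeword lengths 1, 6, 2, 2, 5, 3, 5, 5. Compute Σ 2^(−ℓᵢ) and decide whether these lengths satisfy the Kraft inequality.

With common denominator 2^6 = 64: Σ 2^(−ℓᵢ) = 32/64 + 1/64 + 16/64 + 16/64 + 2/64 + 8/64 + 2/64 + 2/64 = 79/64 = 1.234375.
Kraft's inequality requires Σ ≤ 1; here Σ = 1.234375 > 1, so no such prefix code exists.

1.234375; no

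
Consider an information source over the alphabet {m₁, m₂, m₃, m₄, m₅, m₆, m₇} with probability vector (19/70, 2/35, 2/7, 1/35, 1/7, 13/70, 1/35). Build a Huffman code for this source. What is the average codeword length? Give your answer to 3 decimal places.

2.429 bits/symbol

Repeatedly combine the two least-probable nodes; the expected code length is the sum of the merged weights.
merge 1/35 + 1/35 → 2/35
merge 2/35 + 2/35 → 4/35
merge 4/35 + 1/7 → 9/35
merge 13/70 + 9/35 → 31/70
merge 19/70 + 2/7 → 39/70
merge 31/70 + 39/70 → 1
L = 2/35 + 4/35 + 9/35 + 31/70 + 39/70 + 1 = 17/7 ≈ 2.429 bits/symbol.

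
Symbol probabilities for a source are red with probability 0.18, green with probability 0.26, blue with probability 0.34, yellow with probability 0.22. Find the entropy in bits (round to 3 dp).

H = −Σ pᵢ log₂ pᵢ.
−0.18·log₂(0.18) = 0.4453
−0.26·log₂(0.26) = 0.5053
−0.34·log₂(0.34) = 0.5292
−0.22·log₂(0.22) = 0.4806
Sum ≈ 1.9603 → 1.960 bits.

1.960 bits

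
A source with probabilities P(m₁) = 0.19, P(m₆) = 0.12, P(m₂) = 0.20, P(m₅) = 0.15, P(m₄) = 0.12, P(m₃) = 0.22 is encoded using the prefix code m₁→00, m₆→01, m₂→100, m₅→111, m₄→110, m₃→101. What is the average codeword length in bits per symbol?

L̄ = Σ pᵢ·ℓᵢ = 0.19·2 + 0.12·2 + 0.20·3 + 0.15·3 + 0.12·3 + 0.22·3 = 2.69 bits/symbol.

2.69 bits/symbol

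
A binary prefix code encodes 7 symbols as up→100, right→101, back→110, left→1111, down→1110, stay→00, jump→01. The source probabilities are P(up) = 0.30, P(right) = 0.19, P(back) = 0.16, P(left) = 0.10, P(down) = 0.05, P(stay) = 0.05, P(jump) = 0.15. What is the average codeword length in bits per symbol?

L̄ = Σ pᵢ·ℓᵢ = 0.30·3 + 0.19·3 + 0.16·3 + 0.10·4 + 0.05·4 + 0.05·2 + 0.15·2 = 2.95 bits/symbol.

2.95 bits/symbol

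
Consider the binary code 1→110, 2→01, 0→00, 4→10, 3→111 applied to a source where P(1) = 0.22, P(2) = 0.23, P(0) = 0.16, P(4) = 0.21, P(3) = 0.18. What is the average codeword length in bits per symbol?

2.4 bits/symbol

L̄ = Σ pᵢ·ℓᵢ = 0.22·3 + 0.23·2 + 0.16·2 + 0.21·2 + 0.18·3 = 2.4 bits/symbol.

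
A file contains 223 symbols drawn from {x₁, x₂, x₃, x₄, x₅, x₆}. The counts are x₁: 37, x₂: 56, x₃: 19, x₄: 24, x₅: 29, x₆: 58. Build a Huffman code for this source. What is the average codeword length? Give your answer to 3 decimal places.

Probabilities are the counts divided by 223.
Repeatedly combine the two least-probable nodes; the expected code length is the sum of the merged weights.
merge 19/223 + 24/223 → 43/223
merge 29/223 + 37/223 → 66/223
merge 43/223 + 56/223 → 99/223
merge 58/223 + 66/223 → 124/223
merge 99/223 + 124/223 → 1
L = 43/223 + 66/223 + 99/223 + 124/223 + 1 = 555/223 ≈ 2.489 bits/symbol.

2.489 bits/symbol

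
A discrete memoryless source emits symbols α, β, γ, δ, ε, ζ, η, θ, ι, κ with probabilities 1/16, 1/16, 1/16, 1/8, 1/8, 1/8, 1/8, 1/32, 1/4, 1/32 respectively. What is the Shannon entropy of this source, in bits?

Each probability is a power of 1/2, so log₂(1/p) is an integer.
H = Σ p·log₂(1/p) = 1/16·4 + 1/16·4 + 1/16·4 + 1/8·3 + 1/8·3 + 1/8·3 + 1/8·3 + 1/32·5 + 1/4·2 + 1/32·5 = 3.0625 bits.

3.0625 bits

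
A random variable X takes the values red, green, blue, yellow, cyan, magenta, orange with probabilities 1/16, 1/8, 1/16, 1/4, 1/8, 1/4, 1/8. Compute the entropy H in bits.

Each probability is a power of 1/2, so log₂(1/p) is an integer.
H = Σ p·log₂(1/p) = 1/16·4 + 1/8·3 + 1/16·4 + 1/4·2 + 1/8·3 + 1/4·2 + 1/8·3 = 2.625 bits.

2.625 bits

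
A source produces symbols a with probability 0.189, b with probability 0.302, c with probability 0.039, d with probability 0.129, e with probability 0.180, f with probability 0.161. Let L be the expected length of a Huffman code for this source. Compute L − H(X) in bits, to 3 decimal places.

0.088 bits

Entropy H = −Σ p log₂ p ≈ 2.4091 bits.
Huffman merges: 39/1000+129/1000→21/125; 161/1000+21/125→329/1000; 9/50+189/1000→369/1000; 151/500+329/1000→631/1000; 369/1000+631/1000→1. L = 2497/1000 ≈ 2.4970.
L − H = 2.4970 − 2.4091 = 0.088 bits.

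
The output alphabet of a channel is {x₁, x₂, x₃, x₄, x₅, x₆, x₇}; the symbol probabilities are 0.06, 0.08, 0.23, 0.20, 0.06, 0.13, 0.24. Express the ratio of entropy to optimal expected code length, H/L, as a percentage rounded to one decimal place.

Entropy H = −Σ p log₂ p ≈ 2.6074 bits.
Huffman merges: 3/50+3/50→3/25; 2/25+3/25→1/5; 13/100+1/5→33/100; 1/5+23/100→43/100; 6/25+33/100→57/100; 43/100+57/100→1. L = 53/20 ≈ 2.6500.
Efficiency = H/L = 2.6074/2.6500 = 98.4%.

98.4%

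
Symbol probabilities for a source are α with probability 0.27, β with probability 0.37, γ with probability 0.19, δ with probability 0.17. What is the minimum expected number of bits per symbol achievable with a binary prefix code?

Repeatedly combine the two least-probable nodes; the expected code length is the sum of the merged weights.
merge 17/100 + 19/100 → 9/25
merge 27/100 + 9/25 → 63/100
merge 37/100 + 63/100 → 1
L = 9/25 + 63/100 + 1 = 199/100 = 1.99 bits/symbol.

1.99 bits/symbol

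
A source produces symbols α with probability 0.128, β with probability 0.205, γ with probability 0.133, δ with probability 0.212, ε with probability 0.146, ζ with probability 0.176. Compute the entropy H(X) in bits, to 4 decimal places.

H = −Σ pᵢ log₂ pᵢ.
−0.128·log₂(0.128) = 0.3796
−0.205·log₂(0.205) = 0.4687
−0.133·log₂(0.133) = 0.3871
−0.212·log₂(0.212) = 0.4744
−0.146·log₂(0.146) = 0.4053
−0.176·log₂(0.176) = 0.4411
Sum ≈ 2.5562 → 2.5562 bits.

2.5562 bits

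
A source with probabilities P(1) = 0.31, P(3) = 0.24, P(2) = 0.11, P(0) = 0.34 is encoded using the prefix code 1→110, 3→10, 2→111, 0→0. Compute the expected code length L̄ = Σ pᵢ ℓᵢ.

2.08 bits/symbol

L̄ = Σ pᵢ·ℓᵢ = 0.31·3 + 0.24·2 + 0.11·3 + 0.34·1 = 2.08 bits/symbol.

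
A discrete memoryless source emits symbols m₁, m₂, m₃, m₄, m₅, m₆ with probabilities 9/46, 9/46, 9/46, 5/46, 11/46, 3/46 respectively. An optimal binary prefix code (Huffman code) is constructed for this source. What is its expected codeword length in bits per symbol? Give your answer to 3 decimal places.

2.543 bits/symbol

Repeatedly combine the two least-probable nodes; the expected code length is the sum of the merged weights.
merge 3/46 + 5/46 → 4/23
merge 4/23 + 9/46 → 17/46
merge 9/46 + 9/46 → 9/23
merge 11/46 + 17/46 → 14/23
merge 9/23 + 14/23 → 1
L = 4/23 + 17/46 + 9/23 + 14/23 + 1 = 117/46 ≈ 2.543 bits/symbol.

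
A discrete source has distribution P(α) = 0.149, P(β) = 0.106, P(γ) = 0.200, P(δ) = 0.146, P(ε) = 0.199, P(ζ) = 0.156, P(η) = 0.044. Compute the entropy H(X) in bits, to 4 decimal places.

H = −Σ pᵢ log₂ pᵢ.
−0.149·log₂(0.149) = 0.4092
−0.106·log₂(0.106) = 0.3432
−0.200·log₂(0.200) = 0.4644
−0.146·log₂(0.146) = 0.4053
−0.199·log₂(0.199) = 0.4635
−0.156·log₂(0.156) = 0.4181
−0.044·log₂(0.044) = 0.1983
Sum ≈ 2.7021 → 2.7021 bits.

2.7021 bits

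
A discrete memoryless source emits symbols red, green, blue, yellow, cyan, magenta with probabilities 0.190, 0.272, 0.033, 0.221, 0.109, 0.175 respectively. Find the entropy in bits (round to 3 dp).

H = −Σ pᵢ log₂ pᵢ.
−0.190·log₂(0.190) = 0.4552
−0.272·log₂(0.272) = 0.5109
−0.033·log₂(0.033) = 0.1624
−0.221·log₂(0.221) = 0.4813
−0.109·log₂(0.109) = 0.3485
−0.175·log₂(0.175) = 0.4401
Sum ≈ 2.3984 → 2.398 bits.

2.398 bits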